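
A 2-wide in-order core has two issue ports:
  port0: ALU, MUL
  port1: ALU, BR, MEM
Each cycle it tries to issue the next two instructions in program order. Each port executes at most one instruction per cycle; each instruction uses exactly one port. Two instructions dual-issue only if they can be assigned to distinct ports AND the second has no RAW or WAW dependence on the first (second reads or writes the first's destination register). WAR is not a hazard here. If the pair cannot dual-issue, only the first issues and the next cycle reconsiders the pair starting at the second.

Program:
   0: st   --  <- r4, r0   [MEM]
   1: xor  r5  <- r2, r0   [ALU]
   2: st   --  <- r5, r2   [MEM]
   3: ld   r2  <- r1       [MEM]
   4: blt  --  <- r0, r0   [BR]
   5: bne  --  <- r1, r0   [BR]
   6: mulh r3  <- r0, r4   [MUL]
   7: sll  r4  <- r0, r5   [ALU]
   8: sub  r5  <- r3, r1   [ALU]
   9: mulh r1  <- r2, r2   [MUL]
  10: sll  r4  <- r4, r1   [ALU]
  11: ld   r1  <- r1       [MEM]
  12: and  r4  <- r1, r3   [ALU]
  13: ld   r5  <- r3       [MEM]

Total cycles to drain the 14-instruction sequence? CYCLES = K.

[0] i0+i1  st.MEM;xor.ALU  -- 2-wide
[1] i2  st.MEM  -- no-port MEM/MEM
[2] i3  ld.MEM  -- no-port MEM/BR
[3] i4  blt.BR  -- no-port BR/BR
[4] i5+i6  bne.BR;mulh.MUL  -- 2-wide
[5] i7+i8  sll.ALU;sub.ALU  -- 2-wide
[6] i9  mulh.MUL  -- RAW r1
[7] i10+i11  sll.ALU;ld.MEM  -- 2-wide
[8] i12+i13  and.ALU;ld.MEM  -- 2-wide

CYCLES = 9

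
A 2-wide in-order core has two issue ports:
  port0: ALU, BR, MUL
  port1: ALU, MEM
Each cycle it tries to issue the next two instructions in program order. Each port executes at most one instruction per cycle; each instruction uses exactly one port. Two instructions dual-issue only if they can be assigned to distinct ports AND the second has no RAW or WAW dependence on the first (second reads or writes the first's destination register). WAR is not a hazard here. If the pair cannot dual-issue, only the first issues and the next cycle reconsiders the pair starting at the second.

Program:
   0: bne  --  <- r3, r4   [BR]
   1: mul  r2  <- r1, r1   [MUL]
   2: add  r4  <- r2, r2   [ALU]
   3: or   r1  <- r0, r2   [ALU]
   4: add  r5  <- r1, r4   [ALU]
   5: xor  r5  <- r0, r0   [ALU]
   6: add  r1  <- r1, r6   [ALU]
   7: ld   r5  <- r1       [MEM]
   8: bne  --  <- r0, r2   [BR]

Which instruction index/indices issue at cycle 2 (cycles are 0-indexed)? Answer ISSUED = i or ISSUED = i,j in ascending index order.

c0: i0 bne.BR  no-port BR/MUL
c1: i1 mul.MUL  RAW r2
c2: i2,i3 add.ALU+or.ALU  2-wide
c3: i4 add.ALU  WAW r5
c4: i5,i6 xor.ALU+add.ALU  2-wide
c5: i7,i8 ld.MEM+bne.BR  2-wide

ISSUED = 2,3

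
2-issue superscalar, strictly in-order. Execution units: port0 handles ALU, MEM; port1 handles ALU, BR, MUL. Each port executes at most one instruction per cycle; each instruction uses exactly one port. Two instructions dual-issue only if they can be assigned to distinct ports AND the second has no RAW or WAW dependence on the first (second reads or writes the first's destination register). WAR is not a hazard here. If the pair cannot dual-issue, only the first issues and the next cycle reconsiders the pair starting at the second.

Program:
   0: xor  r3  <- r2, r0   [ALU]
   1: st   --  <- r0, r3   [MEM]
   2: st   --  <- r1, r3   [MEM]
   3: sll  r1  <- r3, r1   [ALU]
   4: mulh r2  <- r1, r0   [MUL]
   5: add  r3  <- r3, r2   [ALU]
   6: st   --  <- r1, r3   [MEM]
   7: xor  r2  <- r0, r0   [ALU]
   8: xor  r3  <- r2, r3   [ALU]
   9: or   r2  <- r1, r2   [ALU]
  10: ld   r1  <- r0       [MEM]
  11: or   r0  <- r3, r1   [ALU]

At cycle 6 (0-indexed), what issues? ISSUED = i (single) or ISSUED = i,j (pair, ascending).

  cy0 -> i0 (xor.ALU) RAW r3
  cy1 -> i1 (st.MEM) no-port MEM/MEM
  cy2 -> i2&i3 (st.MEM+sll.ALU) pair
  cy3 -> i4 (mulh.MUL) RAW r2
  cy4 -> i5 (add.ALU) RAW r3
  cy5 -> i6&i7 (st.MEM+xor.ALU) pair
  cy6 -> i8&i9 (xor.ALU+or.ALU) pair
  cy7 -> i10 (ld.MEM) RAW r1
  cy8 -> i11 (or.ALU) tail

ISSUED = 8,9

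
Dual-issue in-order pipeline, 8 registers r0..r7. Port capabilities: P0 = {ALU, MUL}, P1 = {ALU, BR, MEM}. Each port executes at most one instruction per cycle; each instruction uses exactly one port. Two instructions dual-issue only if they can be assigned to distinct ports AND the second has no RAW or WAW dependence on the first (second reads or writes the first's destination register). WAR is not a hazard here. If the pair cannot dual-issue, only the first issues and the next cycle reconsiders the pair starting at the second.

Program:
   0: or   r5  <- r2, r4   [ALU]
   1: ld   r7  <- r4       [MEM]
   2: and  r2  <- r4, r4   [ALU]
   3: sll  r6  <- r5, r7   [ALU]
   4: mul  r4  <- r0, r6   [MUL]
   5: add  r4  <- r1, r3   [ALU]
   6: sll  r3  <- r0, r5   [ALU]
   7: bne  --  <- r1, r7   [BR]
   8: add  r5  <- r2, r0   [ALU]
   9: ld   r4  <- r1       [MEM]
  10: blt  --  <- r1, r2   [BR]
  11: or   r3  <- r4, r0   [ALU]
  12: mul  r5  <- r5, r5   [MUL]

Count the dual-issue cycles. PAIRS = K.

#0 head=0: or ld i0+i1 pair
#1 head=2: and sll i2+i3 pair
#2 head=4: mul i4 WAW r4
#3 head=5: add sll i5+i6 pair
#4 head=7: bne add i7+i8 pair
#5 head=9: ld i9 no-port MEM/BR
#6 head=10: blt or i10+i11 pair
#7 head=12: mul i12 tail

PAIRS = 5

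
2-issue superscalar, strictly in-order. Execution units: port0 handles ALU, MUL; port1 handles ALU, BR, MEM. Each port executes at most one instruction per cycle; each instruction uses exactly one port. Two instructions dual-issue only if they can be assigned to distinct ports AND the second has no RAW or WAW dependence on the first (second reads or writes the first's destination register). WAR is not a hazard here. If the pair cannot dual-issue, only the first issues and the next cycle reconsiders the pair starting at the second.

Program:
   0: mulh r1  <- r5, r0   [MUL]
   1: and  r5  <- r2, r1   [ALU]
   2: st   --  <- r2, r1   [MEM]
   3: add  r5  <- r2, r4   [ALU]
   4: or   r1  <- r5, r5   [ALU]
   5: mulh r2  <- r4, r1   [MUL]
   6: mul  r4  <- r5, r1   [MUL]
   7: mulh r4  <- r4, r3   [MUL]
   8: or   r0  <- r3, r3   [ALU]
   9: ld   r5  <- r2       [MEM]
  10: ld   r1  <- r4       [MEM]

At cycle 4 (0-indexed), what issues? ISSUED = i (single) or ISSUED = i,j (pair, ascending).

ISSUED = 5

#0 head=0: mulh.MUL i0 RAW r1
#1 head=1: and.ALU/st.MEM i1,i2 2-wide
#2 head=3: add.ALU i3 RAW r5
#3 head=4: or.ALU i4 RAW r1
#4 head=5: mulh.MUL i5 no-port MUL/MUL
#5 head=6: mul.MUL i6 no-port MUL/MUL
#6 head=7: mulh.MUL/or.ALU i7,i8 2-wide
#7 head=9: ld.MEM i9 no-port MEM/MEM
#8 head=10: ld.MEM i10 tail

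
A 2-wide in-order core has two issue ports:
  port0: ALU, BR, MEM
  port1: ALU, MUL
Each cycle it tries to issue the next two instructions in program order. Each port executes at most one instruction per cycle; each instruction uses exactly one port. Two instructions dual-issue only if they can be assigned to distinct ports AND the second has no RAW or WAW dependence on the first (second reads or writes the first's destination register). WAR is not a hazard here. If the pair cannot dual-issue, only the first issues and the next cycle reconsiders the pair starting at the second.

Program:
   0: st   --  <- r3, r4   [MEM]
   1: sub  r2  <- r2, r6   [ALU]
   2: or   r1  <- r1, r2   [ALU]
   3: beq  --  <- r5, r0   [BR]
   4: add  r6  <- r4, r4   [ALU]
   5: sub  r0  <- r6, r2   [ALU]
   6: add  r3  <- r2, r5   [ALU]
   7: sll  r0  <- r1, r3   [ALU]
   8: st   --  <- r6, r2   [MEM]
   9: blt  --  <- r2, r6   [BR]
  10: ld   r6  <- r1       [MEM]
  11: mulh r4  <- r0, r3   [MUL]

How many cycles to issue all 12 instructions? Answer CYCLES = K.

CYCLES = 7

t=0 i0&i1:st.MEM sub.ALU ; dual
t=1 i2&i3:or.ALU beq.BR ; dual
t=2 i4:add.ALU ; RAW r6
t=3 i5&i6:sub.ALU add.ALU ; dual
t=4 i7&i8:sll.ALU st.MEM ; dual
t=5 i9:blt.BR ; no-port BR/MEM
t=6 i10&i11:ld.MEM mulh.MUL ; dual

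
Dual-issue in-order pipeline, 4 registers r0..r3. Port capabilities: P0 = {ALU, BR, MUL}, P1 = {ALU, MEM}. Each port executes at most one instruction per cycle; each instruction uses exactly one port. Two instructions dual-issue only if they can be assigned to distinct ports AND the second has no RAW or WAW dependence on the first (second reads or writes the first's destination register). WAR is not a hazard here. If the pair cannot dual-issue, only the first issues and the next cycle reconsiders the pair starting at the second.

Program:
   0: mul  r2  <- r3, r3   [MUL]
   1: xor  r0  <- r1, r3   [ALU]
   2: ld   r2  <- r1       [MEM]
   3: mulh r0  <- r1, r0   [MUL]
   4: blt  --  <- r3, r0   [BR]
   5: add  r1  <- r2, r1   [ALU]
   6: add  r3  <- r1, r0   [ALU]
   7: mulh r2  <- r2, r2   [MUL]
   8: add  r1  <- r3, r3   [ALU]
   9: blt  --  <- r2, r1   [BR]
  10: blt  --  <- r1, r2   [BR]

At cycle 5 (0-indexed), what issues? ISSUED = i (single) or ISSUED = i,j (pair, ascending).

#0 head=0: mul.MUL+xor.ALU i0+i1 dual
#1 head=2: ld.MEM+mulh.MUL i2+i3 dual
#2 head=4: blt.BR+add.ALU i4+i5 dual
#3 head=6: add.ALU+mulh.MUL i6+i7 dual
#4 head=8: add.ALU i8 RAW r1
#5 head=9: blt.BR i9 no-port BR/BR
#6 head=10: blt.BR i10 tail

ISSUED = 9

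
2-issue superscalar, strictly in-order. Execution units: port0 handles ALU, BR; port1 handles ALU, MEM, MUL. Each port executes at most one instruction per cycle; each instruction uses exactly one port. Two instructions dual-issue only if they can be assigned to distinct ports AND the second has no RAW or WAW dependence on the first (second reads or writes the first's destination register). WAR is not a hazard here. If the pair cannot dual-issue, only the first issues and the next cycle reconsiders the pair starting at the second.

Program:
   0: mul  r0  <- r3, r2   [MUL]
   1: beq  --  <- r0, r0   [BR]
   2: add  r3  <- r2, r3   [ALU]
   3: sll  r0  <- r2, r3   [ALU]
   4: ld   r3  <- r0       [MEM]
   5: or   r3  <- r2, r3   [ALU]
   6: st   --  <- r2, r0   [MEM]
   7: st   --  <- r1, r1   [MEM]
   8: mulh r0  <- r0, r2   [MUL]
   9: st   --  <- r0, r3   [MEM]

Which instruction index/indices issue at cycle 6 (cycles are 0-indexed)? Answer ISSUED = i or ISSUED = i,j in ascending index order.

ISSUED = 8

  cy0 -> i0 (mul.MUL) RAW r0
  cy1 -> i1&i2 (beq.BR/add.ALU) pair
  cy2 -> i3 (sll.ALU) RAW r0
  cy3 -> i4 (ld.MEM) RAW+WAW r3
  cy4 -> i5&i6 (or.ALU/st.MEM) pair
  cy5 -> i7 (st.MEM) no-port MEM/MUL
  cy6 -> i8 (mulh.MUL) no-port MUL/MEM
  cy7 -> i9 (st.MEM) tail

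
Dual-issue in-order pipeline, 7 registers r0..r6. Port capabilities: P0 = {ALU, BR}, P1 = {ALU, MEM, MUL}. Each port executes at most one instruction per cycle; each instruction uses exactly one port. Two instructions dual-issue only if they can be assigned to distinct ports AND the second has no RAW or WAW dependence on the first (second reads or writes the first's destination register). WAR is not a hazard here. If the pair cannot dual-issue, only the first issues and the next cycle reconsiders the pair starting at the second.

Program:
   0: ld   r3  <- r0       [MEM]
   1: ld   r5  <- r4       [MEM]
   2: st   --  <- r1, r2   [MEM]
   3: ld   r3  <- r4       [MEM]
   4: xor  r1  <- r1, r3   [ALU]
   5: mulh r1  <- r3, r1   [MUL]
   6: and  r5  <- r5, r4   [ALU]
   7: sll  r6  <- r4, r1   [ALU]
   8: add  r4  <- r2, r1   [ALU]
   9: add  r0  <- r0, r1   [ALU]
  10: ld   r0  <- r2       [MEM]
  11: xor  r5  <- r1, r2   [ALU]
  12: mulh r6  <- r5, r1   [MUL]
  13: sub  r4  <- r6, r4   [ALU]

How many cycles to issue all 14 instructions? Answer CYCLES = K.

CYCLES = 11

#0 head=0: ld.MEM i0 no-port MEM/MEM
#1 head=1: ld.MEM i1 no-port MEM/MEM
#2 head=2: st.MEM i2 no-port MEM/MEM
#3 head=3: ld.MEM i3 RAW r3
#4 head=4: xor.ALU i4 RAW+WAW r1
#5 head=5: mulh.MUL;and.ALU i5+i6 pair
#6 head=7: sll.ALU;add.ALU i7+i8 pair
#7 head=9: add.ALU i9 WAW r0
#8 head=10: ld.MEM;xor.ALU i10+i11 pair
#9 head=12: mulh.MUL i12 RAW r6
#10 head=13: sub.ALU i13 tail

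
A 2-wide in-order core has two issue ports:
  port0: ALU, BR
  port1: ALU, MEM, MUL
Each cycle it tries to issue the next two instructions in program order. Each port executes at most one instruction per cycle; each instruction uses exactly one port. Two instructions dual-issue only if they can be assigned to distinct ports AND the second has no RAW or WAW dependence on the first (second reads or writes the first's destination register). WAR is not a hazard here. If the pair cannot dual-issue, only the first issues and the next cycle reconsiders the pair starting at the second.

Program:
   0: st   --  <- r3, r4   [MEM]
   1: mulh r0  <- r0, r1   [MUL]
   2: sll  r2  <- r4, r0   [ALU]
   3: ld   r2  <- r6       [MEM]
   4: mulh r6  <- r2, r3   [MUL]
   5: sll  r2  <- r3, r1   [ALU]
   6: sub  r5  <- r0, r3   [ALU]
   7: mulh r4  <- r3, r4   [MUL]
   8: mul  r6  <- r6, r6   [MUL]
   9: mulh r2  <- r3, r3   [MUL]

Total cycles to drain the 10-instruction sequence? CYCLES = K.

c0: i0 st  no-port MEM/MUL
c1: i1 mulh  RAW r0
c2: i2 sll  WAW r2
c3: i3 ld  no-port MEM/MUL
c4: i4&i5 mulh/sll  2-wide
c5: i6&i7 sub/mulh  2-wide
c6: i8 mul  no-port MUL/MUL
c7: i9 mulh  tail

CYCLES = 8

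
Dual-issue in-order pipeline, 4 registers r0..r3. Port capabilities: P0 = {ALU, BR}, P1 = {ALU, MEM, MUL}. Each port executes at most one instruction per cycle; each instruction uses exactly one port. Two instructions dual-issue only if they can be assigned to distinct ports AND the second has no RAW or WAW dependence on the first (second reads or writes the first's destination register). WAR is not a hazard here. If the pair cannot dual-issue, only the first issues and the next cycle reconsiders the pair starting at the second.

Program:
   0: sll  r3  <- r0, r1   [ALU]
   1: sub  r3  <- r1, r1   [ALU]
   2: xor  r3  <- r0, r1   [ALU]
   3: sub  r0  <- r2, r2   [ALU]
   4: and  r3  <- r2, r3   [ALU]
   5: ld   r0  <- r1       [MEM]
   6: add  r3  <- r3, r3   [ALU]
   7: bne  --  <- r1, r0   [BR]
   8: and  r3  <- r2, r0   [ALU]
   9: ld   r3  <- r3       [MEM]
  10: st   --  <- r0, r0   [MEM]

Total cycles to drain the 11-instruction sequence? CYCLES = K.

[0] i0  sll  -- WAW r3
[1] i1  sub  -- WAW r3
[2] i2&i3  xor sub  -- 2-wide
[3] i4&i5  and ld  -- 2-wide
[4] i6&i7  add bne  -- 2-wide
[5] i8  and  -- RAW+WAW r3
[6] i9  ld  -- no-port MEM/MEM
[7] i10  st  -- tail

CYCLES = 8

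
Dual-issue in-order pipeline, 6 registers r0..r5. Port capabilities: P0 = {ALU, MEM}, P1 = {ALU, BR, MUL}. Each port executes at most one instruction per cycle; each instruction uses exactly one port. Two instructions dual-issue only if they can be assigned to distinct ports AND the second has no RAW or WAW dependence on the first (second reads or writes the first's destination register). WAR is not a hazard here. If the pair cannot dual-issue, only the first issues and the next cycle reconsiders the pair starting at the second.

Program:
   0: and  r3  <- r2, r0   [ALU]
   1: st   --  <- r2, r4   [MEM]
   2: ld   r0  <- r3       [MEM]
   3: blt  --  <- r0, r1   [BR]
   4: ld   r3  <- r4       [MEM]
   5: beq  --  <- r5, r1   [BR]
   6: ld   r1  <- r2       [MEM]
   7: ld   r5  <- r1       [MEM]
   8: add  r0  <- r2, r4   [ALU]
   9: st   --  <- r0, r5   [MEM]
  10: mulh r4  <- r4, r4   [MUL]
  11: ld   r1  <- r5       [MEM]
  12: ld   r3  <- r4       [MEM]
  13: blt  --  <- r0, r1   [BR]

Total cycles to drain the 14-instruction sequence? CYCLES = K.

CYCLES = 8

[0] i0/i1  and.ALU/st.MEM  -- 2-wide
[1] i2  ld.MEM  -- RAW r0
[2] i3/i4  blt.BR/ld.MEM  -- 2-wide
[3] i5/i6  beq.BR/ld.MEM  -- 2-wide
[4] i7/i8  ld.MEM/add.ALU  -- 2-wide
[5] i9/i10  st.MEM/mulh.MUL  -- 2-wide
[6] i11  ld.MEM  -- no-port MEM/MEM
[7] i12/i13  ld.MEM/blt.BR  -- 2-wide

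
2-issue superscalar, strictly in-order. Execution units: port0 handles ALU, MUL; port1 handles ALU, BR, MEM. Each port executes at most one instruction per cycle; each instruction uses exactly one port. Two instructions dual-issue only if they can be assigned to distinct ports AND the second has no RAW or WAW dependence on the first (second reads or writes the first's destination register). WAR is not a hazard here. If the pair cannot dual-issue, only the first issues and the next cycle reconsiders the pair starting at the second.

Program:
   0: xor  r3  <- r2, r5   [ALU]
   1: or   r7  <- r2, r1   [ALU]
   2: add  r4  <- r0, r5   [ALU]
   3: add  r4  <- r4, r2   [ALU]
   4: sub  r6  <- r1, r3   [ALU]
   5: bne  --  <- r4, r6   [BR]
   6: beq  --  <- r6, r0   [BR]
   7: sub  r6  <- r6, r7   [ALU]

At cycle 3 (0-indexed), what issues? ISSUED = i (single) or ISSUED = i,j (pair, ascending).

[0] i0,i1  xor/or  -- 2-wide
[1] i2  add  -- RAW+WAW r4
[2] i3,i4  add/sub  -- 2-wide
[3] i5  bne  -- no-port BR/BR
[4] i6,i7  beq/sub  -- 2-wide

ISSUED = 5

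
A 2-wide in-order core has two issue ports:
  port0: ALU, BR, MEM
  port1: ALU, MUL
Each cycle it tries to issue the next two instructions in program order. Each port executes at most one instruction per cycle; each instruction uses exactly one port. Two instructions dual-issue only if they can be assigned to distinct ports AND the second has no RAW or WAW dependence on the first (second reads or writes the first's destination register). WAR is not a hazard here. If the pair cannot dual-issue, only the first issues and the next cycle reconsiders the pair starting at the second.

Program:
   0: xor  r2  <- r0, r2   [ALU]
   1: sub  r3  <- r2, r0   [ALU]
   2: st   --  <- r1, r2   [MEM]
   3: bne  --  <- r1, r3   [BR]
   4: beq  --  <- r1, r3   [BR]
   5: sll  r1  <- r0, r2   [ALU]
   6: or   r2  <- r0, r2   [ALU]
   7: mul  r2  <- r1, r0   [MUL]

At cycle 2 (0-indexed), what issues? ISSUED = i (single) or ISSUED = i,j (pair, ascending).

#0 head=0: xor i0 RAW r2
#1 head=1: sub/st i1&i2 2-wide
#2 head=3: bne i3 no-port BR/BR
#3 head=4: beq/sll i4&i5 2-wide
#4 head=6: or i6 WAW r2
#5 head=7: mul i7 tail

ISSUED = 3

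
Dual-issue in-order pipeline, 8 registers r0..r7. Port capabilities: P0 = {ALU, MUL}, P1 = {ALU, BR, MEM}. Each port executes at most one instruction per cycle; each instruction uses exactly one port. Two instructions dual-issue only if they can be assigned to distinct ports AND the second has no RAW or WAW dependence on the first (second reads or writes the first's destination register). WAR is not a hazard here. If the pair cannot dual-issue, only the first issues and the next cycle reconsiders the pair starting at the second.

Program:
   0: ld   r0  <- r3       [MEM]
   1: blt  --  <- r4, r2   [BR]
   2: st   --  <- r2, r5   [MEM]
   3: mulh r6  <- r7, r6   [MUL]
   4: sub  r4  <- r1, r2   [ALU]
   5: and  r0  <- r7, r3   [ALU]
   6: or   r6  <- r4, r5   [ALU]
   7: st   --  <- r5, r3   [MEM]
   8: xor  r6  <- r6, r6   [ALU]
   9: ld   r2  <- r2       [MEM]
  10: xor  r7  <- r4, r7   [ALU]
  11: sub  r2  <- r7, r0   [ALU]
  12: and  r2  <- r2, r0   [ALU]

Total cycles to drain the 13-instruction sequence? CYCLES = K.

c0: i0 ld.MEM  no-port MEM/BR
c1: i1 blt.BR  no-port BR/MEM
c2: i2/i3 st.MEM;mulh.MUL  dual
c3: i4/i5 sub.ALU;and.ALU  dual
c4: i6/i7 or.ALU;st.MEM  dual
c5: i8/i9 xor.ALU;ld.MEM  dual
c6: i10 xor.ALU  RAW r7
c7: i11 sub.ALU  RAW+WAW r2
c8: i12 and.ALU  tail

CYCLES = 9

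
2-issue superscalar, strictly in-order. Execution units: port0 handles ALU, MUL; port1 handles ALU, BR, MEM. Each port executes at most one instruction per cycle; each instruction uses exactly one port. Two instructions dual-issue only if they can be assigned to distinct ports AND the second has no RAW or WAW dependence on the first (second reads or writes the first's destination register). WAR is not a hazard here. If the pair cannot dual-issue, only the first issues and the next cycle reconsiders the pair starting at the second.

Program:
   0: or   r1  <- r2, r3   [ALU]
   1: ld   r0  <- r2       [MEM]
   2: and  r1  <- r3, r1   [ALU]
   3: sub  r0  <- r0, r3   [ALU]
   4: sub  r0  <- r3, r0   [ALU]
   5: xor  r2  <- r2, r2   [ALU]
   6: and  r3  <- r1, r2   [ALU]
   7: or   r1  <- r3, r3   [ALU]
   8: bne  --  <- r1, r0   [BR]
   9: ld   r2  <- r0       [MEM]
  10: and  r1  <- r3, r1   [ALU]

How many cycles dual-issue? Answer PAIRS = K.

t=0 i0&i1:or/ld ; dual
t=1 i2&i3:and/sub ; dual
t=2 i4&i5:sub/xor ; dual
t=3 i6:and ; RAW r3
t=4 i7:or ; RAW r1
t=5 i8:bne ; no-port BR/MEM
t=6 i9&i10:ld/and ; dual

PAIRS = 4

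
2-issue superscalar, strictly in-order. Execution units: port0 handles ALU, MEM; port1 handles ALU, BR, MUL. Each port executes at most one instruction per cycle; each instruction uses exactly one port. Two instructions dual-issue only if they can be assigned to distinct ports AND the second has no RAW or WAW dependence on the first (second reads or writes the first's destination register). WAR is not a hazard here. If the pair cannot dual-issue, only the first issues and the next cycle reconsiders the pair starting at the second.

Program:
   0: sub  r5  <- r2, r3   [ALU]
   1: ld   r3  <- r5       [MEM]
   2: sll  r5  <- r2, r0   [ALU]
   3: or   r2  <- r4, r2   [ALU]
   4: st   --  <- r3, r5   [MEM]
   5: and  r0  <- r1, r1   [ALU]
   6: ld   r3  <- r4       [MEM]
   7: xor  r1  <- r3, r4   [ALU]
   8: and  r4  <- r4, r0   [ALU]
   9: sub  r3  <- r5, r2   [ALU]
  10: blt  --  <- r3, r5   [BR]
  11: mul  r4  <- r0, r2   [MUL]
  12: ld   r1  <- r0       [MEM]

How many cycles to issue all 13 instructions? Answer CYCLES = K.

[0] i0  sub  -- RAW r5
[1] i1/i2  ld sll  -- 2-wide
[2] i3/i4  or st  -- 2-wide
[3] i5/i6  and ld  -- 2-wide
[4] i7/i8  xor and  -- 2-wide
[5] i9  sub  -- RAW r3
[6] i10  blt  -- no-port BR/MUL
[7] i11/i12  mul ld  -- 2-wide

CYCLES = 8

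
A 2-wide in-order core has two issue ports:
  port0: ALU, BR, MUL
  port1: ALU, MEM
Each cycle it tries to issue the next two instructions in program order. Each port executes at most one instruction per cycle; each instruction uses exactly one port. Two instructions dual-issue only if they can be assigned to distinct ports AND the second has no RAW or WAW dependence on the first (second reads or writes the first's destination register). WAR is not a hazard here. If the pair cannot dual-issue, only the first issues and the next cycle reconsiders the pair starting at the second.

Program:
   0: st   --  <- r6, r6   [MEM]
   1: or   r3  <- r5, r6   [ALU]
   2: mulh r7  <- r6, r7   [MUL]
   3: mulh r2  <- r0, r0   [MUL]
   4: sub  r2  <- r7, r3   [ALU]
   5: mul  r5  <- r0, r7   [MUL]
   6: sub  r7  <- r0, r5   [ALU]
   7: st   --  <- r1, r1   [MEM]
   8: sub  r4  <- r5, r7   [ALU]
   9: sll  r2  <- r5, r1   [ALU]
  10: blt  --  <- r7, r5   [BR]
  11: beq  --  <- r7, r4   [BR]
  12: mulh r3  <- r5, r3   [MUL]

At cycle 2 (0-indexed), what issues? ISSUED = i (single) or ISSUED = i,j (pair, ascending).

ISSUED = 3

  cy0 -> i0/i1 (st;or) dual
  cy1 -> i2 (mulh) no-port MUL/MUL
  cy2 -> i3 (mulh) WAW r2
  cy3 -> i4/i5 (sub;mul) dual
  cy4 -> i6/i7 (sub;st) dual
  cy5 -> i8/i9 (sub;sll) dual
  cy6 -> i10 (blt) no-port BR/BR
  cy7 -> i11 (beq) no-port BR/MUL
  cy8 -> i12 (mulh) tail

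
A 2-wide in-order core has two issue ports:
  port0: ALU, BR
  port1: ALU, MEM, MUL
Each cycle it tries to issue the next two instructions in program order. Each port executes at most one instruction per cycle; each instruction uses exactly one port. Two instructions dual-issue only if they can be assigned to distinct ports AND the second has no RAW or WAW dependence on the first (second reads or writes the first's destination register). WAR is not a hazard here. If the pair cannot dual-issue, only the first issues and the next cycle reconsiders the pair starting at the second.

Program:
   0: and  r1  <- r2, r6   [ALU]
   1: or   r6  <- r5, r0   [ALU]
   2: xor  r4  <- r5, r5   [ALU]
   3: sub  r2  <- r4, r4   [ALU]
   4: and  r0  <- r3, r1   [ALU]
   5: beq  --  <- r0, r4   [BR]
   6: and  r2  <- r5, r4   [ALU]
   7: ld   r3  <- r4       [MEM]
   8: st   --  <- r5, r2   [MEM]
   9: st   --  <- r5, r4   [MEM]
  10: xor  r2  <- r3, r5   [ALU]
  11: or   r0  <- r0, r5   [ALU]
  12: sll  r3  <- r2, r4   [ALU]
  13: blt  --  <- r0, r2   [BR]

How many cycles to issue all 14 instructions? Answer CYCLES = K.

CYCLES = 9

0. and/or @i0/i1  | 2-wide
1. xor @i2  | RAW r4
2. sub/and @i3/i4  | 2-wide
3. beq/and @i5/i6  | 2-wide
4. ld @i7  | no-port MEM/MEM
5. st @i8  | no-port MEM/MEM
6. st/xor @i9/i10  | 2-wide
7. or/sll @i11/i12  | 2-wide
8. blt @i13  | tail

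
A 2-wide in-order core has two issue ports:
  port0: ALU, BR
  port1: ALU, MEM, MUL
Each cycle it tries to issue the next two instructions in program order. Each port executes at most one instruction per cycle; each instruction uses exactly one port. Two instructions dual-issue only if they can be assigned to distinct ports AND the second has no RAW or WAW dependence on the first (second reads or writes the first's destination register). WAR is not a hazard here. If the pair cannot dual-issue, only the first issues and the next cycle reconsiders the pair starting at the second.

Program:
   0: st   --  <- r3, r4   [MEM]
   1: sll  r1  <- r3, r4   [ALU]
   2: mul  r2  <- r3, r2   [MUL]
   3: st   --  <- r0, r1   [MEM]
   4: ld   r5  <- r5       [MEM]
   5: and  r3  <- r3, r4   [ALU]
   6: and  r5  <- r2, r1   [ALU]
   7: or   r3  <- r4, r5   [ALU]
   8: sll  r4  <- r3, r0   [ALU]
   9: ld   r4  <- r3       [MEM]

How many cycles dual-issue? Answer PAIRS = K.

PAIRS = 2

[0] i0+i1  st.MEM;sll.ALU  -- pair
[1] i2  mul.MUL  -- no-port MUL/MEM
[2] i3  st.MEM  -- no-port MEM/MEM
[3] i4+i5  ld.MEM;and.ALU  -- pair
[4] i6  and.ALU  -- RAW r5
[5] i7  or.ALU  -- RAW r3
[6] i8  sll.ALU  -- WAW r4
[7] i9  ld.MEM  -- tail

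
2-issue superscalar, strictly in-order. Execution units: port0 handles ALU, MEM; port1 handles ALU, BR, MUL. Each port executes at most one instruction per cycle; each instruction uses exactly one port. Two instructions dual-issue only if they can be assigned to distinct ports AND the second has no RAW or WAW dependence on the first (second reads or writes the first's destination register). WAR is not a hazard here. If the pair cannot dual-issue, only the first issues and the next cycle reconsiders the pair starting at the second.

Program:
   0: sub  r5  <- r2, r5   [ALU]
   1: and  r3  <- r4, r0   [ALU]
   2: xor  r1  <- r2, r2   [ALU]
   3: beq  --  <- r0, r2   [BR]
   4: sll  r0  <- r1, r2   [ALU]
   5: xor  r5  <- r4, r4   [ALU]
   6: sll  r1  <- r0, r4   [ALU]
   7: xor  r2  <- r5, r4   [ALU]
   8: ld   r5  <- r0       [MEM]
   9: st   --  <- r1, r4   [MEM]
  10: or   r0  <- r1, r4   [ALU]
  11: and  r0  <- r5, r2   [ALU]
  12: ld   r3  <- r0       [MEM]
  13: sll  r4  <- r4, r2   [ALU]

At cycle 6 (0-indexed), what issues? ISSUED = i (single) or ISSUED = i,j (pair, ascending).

ISSUED = 11

#0 head=0: sub;and i0&i1 2-wide
#1 head=2: xor;beq i2&i3 2-wide
#2 head=4: sll;xor i4&i5 2-wide
#3 head=6: sll;xor i6&i7 2-wide
#4 head=8: ld i8 no-port MEM/MEM
#5 head=9: st;or i9&i10 2-wide
#6 head=11: and i11 RAW r0
#7 head=12: ld;sll i12&i13 2-wide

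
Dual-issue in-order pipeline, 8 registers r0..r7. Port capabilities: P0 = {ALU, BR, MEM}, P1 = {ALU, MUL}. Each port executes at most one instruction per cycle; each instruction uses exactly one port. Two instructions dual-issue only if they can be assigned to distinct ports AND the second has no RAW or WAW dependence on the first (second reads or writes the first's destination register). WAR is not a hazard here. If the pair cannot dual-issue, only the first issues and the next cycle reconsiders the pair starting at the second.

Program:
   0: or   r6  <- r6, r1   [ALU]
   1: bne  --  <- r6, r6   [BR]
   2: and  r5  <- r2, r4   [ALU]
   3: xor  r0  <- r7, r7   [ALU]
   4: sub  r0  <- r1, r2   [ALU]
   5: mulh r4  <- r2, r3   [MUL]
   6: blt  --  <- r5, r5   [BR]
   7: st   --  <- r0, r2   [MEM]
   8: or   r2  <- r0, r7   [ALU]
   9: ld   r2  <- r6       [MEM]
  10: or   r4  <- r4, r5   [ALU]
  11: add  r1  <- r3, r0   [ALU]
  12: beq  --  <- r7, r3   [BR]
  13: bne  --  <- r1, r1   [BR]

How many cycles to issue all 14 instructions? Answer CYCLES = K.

CYCLES = 9

#0 head=0: or.ALU i0 RAW r6
#1 head=1: bne.BR/and.ALU i1&i2 2-wide
#2 head=3: xor.ALU i3 WAW r0
#3 head=4: sub.ALU/mulh.MUL i4&i5 2-wide
#4 head=6: blt.BR i6 no-port BR/MEM
#5 head=7: st.MEM/or.ALU i7&i8 2-wide
#6 head=9: ld.MEM/or.ALU i9&i10 2-wide
#7 head=11: add.ALU/beq.BR i11&i12 2-wide
#8 head=13: bne.BR i13 tail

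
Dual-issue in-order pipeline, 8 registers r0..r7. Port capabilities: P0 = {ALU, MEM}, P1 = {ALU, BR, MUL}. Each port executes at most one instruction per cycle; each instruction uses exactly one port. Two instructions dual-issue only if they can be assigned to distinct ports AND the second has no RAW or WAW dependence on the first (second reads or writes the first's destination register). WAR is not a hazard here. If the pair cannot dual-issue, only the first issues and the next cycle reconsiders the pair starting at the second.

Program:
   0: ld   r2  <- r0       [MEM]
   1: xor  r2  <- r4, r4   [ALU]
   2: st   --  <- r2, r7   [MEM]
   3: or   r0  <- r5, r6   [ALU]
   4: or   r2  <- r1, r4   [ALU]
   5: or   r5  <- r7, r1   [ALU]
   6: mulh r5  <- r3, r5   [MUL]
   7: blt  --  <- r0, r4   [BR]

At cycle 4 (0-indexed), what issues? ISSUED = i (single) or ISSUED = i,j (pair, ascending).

ISSUED = 6

t=0 i0:ld ; WAW r2
t=1 i1:xor ; RAW r2
t=2 i2+i3:st+or ; dual
t=3 i4+i5:or+or ; dual
t=4 i6:mulh ; no-port MUL/BR
t=5 i7:blt ; tail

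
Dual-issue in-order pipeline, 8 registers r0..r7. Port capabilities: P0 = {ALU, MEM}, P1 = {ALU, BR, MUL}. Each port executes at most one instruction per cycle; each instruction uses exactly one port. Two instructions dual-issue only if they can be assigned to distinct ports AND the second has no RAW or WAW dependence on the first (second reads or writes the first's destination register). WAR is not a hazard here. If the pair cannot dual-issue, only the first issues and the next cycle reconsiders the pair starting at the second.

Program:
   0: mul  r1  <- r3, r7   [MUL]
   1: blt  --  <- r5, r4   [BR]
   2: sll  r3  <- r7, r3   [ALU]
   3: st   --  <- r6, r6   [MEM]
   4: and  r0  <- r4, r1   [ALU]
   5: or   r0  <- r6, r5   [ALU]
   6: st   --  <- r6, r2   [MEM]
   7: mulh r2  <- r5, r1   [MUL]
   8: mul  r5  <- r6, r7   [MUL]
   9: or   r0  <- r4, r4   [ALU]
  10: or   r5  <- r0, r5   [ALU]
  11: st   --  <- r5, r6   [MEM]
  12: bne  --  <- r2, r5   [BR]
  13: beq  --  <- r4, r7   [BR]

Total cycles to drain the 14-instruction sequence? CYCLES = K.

CYCLES = 9

t=0 i0:mul ; no-port MUL/BR
t=1 i1/i2:blt/sll ; pair
t=2 i3/i4:st/and ; pair
t=3 i5/i6:or/st ; pair
t=4 i7:mulh ; no-port MUL/MUL
t=5 i8/i9:mul/or ; pair
t=6 i10:or ; RAW r5
t=7 i11/i12:st/bne ; pair
t=8 i13:beq ; tail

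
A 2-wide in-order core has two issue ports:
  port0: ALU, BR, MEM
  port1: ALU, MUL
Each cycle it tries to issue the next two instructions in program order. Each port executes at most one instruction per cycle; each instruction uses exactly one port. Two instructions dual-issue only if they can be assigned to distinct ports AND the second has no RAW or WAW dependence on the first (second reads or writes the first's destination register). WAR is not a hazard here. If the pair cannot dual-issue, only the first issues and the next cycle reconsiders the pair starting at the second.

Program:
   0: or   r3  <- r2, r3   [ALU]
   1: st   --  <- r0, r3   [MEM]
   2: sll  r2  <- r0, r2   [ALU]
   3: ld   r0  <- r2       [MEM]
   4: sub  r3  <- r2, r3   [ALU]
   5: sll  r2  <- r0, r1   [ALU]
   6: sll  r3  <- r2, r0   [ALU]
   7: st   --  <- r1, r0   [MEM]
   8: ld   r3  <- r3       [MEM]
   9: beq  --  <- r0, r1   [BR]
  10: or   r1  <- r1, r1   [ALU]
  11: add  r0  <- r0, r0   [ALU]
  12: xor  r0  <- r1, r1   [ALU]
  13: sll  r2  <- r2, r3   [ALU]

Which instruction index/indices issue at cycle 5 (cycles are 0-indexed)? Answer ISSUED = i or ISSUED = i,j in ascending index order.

#0 head=0: or i0 RAW r3
#1 head=1: st+sll i1,i2 dual
#2 head=3: ld+sub i3,i4 dual
#3 head=5: sll i5 RAW r2
#4 head=6: sll+st i6,i7 dual
#5 head=8: ld i8 no-port MEM/BR
#6 head=9: beq+or i9,i10 dual
#7 head=11: add i11 WAW r0
#8 head=12: xor+sll i12,i13 dual

ISSUED = 8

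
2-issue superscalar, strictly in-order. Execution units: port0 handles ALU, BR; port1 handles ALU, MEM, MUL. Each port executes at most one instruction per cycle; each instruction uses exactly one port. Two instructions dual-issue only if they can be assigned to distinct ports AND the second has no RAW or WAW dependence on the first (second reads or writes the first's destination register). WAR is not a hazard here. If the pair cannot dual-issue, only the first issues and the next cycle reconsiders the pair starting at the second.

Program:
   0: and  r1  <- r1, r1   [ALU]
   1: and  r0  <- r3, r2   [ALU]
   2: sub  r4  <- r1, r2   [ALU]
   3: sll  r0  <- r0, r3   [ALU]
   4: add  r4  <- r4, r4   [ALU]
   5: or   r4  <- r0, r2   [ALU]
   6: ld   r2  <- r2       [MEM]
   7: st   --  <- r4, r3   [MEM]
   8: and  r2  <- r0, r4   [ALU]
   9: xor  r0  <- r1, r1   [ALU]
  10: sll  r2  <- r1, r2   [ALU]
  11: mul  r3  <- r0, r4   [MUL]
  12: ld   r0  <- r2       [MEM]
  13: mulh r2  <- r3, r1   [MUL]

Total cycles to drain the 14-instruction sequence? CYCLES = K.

#0 head=0: and+and i0/i1 pair
#1 head=2: sub+sll i2/i3 pair
#2 head=4: add i4 WAW r4
#3 head=5: or+ld i5/i6 pair
#4 head=7: st+and i7/i8 pair
#5 head=9: xor+sll i9/i10 pair
#6 head=11: mul i11 no-port MUL/MEM
#7 head=12: ld i12 no-port MEM/MUL
#8 head=13: mulh i13 tail

CYCLES = 9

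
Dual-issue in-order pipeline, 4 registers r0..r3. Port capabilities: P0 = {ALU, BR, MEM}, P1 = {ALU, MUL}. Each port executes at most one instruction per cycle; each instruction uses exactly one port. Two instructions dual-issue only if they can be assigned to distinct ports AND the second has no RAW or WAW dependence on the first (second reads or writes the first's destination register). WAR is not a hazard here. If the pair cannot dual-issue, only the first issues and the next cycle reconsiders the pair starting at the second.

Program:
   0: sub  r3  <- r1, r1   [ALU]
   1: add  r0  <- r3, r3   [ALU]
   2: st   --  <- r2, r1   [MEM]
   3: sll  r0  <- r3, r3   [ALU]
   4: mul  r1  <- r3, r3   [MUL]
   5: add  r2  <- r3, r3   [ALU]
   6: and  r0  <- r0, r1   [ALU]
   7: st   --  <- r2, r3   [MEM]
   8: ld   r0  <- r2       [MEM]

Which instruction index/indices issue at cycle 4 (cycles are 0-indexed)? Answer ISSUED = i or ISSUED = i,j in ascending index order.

  cy0 -> i0 (sub) RAW r3
  cy1 -> i1,i2 (add+st) pair
  cy2 -> i3,i4 (sll+mul) pair
  cy3 -> i5,i6 (add+and) pair
  cy4 -> i7 (st) no-port MEM/MEM
  cy5 -> i8 (ld) tail

ISSUED = 7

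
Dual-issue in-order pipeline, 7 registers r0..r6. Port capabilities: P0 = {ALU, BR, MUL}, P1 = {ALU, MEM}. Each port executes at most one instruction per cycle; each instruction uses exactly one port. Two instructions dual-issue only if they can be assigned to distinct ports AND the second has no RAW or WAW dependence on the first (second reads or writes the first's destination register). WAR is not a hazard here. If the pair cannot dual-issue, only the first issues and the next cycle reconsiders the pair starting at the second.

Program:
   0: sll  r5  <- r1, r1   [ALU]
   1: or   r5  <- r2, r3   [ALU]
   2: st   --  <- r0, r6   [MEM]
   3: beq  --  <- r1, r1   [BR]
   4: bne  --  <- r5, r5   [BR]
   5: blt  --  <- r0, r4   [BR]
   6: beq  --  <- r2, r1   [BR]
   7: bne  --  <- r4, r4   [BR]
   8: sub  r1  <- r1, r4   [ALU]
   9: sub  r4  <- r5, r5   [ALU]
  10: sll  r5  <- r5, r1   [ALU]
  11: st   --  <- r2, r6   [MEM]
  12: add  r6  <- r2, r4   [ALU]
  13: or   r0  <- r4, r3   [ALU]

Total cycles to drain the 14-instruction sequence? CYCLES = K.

CYCLES = 10

[0] i0  sll.ALU  -- WAW r5
[1] i1+i2  or.ALU;st.MEM  -- 2-wide
[2] i3  beq.BR  -- no-port BR/BR
[3] i4  bne.BR  -- no-port BR/BR
[4] i5  blt.BR  -- no-port BR/BR
[5] i6  beq.BR  -- no-port BR/BR
[6] i7+i8  bne.BR;sub.ALU  -- 2-wide
[7] i9+i10  sub.ALU;sll.ALU  -- 2-wide
[8] i11+i12  st.MEM;add.ALU  -- 2-wide
[9] i13  or.ALU  -- tail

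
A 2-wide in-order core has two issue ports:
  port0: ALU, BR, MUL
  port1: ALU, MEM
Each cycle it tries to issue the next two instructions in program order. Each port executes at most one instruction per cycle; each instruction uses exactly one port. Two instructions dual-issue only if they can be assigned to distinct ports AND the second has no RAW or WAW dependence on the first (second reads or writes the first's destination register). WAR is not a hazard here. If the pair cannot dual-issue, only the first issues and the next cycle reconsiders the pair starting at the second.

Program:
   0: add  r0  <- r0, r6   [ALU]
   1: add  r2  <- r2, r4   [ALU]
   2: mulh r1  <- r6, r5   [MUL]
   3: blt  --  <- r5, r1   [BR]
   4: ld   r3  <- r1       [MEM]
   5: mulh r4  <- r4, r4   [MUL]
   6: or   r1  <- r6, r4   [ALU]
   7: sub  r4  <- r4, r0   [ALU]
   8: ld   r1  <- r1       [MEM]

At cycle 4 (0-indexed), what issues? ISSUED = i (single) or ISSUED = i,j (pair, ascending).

[0] i0/i1  add+add  -- 2-wide
[1] i2  mulh  -- no-port MUL/BR
[2] i3/i4  blt+ld  -- 2-wide
[3] i5  mulh  -- RAW r4
[4] i6/i7  or+sub  -- 2-wide
[5] i8  ld  -- tail

ISSUED = 6,7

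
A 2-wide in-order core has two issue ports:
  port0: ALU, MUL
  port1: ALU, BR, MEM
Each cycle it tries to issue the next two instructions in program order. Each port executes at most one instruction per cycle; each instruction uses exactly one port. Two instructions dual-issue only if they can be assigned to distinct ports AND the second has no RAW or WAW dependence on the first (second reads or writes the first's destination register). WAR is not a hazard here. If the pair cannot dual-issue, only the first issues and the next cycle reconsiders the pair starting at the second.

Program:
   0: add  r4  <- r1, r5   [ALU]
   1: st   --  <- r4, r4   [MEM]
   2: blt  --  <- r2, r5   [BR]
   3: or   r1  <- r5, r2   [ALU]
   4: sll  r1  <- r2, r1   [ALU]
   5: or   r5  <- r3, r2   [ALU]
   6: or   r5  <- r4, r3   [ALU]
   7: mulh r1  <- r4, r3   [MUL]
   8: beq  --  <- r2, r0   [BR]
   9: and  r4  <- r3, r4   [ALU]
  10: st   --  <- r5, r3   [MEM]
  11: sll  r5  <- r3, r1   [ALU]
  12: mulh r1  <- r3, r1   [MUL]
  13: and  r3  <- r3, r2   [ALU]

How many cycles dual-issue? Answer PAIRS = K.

PAIRS = 6

[0] i0  add.ALU  -- RAW r4
[1] i1  st.MEM  -- no-port MEM/BR
[2] i2+i3  blt.BR/or.ALU  -- dual
[3] i4+i5  sll.ALU/or.ALU  -- dual
[4] i6+i7  or.ALU/mulh.MUL  -- dual
[5] i8+i9  beq.BR/and.ALU  -- dual
[6] i10+i11  st.MEM/sll.ALU  -- dual
[7] i12+i13  mulh.MUL/and.ALU  -- dual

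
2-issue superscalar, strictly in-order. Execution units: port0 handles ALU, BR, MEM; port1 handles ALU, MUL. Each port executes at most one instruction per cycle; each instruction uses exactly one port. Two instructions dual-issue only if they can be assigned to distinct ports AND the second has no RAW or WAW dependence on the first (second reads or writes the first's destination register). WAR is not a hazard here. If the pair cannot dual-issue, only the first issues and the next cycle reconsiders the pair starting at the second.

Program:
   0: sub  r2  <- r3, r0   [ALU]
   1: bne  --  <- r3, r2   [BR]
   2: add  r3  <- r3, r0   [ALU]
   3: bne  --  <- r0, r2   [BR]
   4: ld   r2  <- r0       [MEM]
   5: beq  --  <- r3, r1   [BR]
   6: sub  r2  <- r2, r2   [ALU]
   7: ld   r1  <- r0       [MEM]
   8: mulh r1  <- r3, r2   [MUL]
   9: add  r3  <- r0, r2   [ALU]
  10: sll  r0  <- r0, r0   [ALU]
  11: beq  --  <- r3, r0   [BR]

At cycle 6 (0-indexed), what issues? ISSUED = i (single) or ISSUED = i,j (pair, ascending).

[0] i0  sub.ALU  -- RAW r2
[1] i1/i2  bne.BR/add.ALU  -- pair
[2] i3  bne.BR  -- no-port BR/MEM
[3] i4  ld.MEM  -- no-port MEM/BR
[4] i5/i6  beq.BR/sub.ALU  -- pair
[5] i7  ld.MEM  -- WAW r1
[6] i8/i9  mulh.MUL/add.ALU  -- pair
[7] i10  sll.ALU  -- RAW r0
[8] i11  beq.BR  -- tail

ISSUED = 8,9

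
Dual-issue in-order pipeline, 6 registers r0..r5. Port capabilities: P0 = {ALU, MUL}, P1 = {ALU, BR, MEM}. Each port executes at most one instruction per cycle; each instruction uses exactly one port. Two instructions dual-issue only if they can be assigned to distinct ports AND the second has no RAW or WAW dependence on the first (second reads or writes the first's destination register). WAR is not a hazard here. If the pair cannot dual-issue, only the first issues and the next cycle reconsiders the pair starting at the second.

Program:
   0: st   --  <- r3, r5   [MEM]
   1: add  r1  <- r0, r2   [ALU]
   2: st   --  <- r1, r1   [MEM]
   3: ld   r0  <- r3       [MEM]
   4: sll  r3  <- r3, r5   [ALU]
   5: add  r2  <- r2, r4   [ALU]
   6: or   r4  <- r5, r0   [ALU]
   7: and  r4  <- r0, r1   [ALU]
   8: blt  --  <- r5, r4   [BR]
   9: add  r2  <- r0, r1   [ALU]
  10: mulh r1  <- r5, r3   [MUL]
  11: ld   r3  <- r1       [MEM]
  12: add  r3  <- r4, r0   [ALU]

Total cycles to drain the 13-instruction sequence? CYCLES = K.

c0: i0,i1 st/add  dual
c1: i2 st  no-port MEM/MEM
c2: i3,i4 ld/sll  dual
c3: i5,i6 add/or  dual
c4: i7 and  RAW r4
c5: i8,i9 blt/add  dual
c6: i10 mulh  RAW r1
c7: i11 ld  WAW r3
c8: i12 add  tail

CYCLES = 9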